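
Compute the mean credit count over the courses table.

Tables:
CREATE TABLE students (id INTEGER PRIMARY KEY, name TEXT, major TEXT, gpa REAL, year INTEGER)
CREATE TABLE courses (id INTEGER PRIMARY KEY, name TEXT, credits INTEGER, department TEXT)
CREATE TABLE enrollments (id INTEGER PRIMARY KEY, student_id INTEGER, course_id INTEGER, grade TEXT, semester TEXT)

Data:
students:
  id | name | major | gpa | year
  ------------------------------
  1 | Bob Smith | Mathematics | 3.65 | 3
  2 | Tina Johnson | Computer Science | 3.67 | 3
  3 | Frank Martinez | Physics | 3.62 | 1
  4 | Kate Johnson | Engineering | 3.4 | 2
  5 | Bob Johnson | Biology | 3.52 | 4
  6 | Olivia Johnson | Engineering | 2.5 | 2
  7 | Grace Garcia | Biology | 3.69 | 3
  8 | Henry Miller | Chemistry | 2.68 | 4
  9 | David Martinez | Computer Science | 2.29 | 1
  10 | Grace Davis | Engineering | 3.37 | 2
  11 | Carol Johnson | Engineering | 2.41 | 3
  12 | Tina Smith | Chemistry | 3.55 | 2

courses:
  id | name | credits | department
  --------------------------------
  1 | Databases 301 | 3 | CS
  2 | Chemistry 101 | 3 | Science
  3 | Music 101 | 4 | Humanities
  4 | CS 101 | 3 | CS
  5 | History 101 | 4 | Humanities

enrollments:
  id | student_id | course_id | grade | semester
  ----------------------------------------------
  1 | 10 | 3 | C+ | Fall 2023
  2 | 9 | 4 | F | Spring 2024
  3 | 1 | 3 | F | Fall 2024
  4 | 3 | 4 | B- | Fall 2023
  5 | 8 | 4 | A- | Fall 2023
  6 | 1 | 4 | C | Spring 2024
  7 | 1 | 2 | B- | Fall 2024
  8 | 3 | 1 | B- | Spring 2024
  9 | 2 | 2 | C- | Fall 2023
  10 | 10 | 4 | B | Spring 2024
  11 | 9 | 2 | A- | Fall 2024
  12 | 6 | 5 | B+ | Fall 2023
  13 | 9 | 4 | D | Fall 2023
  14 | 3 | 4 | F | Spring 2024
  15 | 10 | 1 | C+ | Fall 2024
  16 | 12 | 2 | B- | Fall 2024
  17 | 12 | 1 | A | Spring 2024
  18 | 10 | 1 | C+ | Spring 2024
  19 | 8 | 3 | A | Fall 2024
SELECT AVG(credits) FROM courses

Execution result:
3.40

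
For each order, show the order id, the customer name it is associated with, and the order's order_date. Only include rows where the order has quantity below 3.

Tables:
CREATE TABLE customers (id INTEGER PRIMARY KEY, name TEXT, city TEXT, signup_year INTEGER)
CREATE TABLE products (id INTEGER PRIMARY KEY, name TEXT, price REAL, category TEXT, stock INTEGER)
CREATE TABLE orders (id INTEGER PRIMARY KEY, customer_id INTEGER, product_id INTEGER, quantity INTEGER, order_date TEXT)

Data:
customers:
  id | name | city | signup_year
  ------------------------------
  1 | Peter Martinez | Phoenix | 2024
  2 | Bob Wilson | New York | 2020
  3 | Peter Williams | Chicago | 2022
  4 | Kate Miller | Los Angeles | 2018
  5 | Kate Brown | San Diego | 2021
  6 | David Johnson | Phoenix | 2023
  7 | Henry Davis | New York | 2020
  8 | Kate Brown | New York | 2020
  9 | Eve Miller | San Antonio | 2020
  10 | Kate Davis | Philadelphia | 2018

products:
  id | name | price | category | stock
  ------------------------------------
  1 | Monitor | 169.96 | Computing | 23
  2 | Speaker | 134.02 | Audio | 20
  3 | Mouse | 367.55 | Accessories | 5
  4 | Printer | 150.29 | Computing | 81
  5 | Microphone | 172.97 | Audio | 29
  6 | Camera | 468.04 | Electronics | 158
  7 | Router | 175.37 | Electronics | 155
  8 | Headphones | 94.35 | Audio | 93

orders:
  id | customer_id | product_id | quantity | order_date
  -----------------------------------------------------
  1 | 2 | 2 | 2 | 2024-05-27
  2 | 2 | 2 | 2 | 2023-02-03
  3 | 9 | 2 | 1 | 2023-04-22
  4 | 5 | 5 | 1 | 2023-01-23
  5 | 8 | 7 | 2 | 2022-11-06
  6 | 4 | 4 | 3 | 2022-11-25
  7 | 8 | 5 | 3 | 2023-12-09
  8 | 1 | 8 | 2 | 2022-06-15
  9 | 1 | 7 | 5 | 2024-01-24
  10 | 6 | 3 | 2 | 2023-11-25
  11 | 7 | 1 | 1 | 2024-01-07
SELECT c.id, p.name AS customer, c.order_date FROM orders c JOIN customers p ON c.customer_id = p.id WHERE c.quantity < 3

Execution result:
id | customer | order_date
1 | Bob Wilson | 2024-05-27
2 | Bob Wilson | 2023-02-03
3 | Eve Miller | 2023-04-22
4 | Kate Brown | 2023-01-23
5 | Kate Brown | 2022-11-06
8 | Peter Martinez | 2022-06-15
10 | David Johnson | 2023-11-25
11 | Henry Davis | 2024-01-07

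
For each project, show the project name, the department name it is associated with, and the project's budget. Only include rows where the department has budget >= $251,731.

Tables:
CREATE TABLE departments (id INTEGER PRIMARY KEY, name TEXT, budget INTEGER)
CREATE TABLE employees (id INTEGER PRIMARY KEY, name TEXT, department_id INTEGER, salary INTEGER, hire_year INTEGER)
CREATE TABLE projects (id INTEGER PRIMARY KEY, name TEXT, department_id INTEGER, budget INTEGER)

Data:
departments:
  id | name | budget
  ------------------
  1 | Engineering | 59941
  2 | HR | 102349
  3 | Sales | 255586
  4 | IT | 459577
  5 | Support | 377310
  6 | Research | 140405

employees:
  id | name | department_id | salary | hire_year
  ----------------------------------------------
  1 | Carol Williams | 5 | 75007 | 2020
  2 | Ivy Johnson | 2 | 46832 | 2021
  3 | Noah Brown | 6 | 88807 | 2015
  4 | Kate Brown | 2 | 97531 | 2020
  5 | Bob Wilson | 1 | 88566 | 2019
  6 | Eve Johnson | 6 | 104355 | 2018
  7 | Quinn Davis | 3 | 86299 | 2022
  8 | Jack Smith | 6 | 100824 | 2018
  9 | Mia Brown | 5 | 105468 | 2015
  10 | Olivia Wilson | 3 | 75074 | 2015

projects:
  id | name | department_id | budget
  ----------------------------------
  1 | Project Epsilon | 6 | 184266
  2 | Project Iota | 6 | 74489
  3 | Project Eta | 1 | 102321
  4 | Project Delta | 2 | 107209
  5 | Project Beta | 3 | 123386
SELECT c.name, p.name AS department, c.budget FROM projects c JOIN departments p ON c.department_id = p.id WHERE p.budget >= 251731

Execution result:
name | department | budget
Project Beta | Sales | 123386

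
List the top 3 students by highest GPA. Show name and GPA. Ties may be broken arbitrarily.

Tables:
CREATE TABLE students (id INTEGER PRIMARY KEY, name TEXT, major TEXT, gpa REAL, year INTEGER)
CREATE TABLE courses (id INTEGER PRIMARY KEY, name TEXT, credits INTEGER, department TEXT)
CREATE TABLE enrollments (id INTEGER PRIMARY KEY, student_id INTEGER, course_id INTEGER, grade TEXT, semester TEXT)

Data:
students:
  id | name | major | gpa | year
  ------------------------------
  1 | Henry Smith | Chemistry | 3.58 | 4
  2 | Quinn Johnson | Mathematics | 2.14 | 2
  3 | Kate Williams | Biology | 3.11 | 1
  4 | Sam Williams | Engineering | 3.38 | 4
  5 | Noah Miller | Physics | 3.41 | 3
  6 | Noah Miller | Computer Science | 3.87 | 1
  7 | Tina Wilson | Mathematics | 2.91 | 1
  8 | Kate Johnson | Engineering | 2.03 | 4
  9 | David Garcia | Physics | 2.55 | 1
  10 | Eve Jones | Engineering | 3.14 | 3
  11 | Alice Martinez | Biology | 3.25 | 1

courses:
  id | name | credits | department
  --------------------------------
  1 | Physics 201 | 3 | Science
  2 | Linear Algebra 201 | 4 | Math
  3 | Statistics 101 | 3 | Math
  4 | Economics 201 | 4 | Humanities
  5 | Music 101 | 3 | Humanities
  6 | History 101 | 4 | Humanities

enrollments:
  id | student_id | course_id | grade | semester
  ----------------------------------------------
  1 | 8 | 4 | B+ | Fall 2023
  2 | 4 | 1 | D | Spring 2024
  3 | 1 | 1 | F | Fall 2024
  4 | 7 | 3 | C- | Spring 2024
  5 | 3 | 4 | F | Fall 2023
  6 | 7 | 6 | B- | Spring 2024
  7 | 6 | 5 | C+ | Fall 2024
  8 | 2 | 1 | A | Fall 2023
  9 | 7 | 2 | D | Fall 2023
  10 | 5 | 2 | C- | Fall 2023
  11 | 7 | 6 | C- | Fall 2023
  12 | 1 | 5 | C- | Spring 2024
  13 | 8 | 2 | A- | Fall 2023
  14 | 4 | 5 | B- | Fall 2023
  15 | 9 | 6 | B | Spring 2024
SELECT name, gpa FROM students ORDER BY gpa DESC LIMIT 3

Execution result:
name | gpa
Noah Miller | 3.87
Henry Smith | 3.58
Noah Miller | 3.41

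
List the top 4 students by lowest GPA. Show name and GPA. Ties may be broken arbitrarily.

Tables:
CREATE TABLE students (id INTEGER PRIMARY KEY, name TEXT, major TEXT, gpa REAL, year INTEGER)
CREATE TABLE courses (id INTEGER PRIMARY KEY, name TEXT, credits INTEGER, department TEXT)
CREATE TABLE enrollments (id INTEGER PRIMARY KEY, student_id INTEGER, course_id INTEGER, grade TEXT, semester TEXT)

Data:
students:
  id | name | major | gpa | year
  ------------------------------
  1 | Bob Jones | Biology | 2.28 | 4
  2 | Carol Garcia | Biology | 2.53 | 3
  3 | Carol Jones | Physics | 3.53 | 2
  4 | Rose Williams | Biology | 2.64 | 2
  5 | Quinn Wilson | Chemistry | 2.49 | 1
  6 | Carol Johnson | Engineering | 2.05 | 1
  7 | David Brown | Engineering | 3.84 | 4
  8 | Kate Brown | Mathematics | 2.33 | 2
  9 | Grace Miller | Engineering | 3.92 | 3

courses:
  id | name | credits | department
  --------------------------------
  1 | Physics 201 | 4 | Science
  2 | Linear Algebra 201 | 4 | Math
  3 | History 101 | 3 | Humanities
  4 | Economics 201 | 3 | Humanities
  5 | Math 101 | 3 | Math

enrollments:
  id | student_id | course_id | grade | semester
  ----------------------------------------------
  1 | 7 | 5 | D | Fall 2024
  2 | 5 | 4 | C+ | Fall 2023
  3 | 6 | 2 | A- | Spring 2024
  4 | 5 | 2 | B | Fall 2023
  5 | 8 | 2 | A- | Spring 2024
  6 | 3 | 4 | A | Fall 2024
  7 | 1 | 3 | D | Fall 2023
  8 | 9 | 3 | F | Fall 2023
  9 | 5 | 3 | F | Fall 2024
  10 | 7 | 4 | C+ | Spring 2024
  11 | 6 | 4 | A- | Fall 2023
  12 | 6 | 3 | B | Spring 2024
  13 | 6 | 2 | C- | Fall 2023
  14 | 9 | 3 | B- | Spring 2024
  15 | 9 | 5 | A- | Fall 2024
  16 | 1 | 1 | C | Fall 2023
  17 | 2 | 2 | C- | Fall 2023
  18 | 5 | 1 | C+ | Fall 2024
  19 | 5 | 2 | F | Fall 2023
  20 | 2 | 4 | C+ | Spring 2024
SELECT name, gpa FROM students ORDER BY gpa ASC LIMIT 4

Execution result:
name | gpa
Carol Johnson | 2.05
Bob Jones | 2.28
Kate Brown | 2.33
Quinn Wilson | 2.49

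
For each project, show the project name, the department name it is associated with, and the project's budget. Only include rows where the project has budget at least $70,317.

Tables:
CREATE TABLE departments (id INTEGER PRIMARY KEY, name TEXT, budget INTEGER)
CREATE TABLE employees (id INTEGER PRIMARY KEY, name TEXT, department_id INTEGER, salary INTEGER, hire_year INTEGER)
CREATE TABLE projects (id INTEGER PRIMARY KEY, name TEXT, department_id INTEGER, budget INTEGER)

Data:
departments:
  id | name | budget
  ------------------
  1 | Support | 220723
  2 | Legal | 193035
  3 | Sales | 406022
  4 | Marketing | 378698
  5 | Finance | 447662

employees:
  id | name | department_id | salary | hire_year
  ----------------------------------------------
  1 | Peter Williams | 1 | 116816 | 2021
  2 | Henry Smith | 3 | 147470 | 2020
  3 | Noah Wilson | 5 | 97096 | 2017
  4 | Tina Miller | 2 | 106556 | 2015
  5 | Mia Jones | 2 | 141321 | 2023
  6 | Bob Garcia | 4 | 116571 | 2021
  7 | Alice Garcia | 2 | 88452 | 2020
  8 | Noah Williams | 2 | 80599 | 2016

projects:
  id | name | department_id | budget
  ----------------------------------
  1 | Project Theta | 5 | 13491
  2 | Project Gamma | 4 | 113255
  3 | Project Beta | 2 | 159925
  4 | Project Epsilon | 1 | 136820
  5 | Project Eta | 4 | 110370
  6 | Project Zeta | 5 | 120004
SELECT c.name, p.name AS department, c.budget FROM projects c JOIN departments p ON c.department_id = p.id WHERE c.budget >= 70317

Execution result:
name | department | budget
Project Gamma | Marketing | 113255
Project Beta | Legal | 159925
Project Epsilon | Support | 136820
Project Eta | Marketing | 110370
Project Zeta | Finance | 120004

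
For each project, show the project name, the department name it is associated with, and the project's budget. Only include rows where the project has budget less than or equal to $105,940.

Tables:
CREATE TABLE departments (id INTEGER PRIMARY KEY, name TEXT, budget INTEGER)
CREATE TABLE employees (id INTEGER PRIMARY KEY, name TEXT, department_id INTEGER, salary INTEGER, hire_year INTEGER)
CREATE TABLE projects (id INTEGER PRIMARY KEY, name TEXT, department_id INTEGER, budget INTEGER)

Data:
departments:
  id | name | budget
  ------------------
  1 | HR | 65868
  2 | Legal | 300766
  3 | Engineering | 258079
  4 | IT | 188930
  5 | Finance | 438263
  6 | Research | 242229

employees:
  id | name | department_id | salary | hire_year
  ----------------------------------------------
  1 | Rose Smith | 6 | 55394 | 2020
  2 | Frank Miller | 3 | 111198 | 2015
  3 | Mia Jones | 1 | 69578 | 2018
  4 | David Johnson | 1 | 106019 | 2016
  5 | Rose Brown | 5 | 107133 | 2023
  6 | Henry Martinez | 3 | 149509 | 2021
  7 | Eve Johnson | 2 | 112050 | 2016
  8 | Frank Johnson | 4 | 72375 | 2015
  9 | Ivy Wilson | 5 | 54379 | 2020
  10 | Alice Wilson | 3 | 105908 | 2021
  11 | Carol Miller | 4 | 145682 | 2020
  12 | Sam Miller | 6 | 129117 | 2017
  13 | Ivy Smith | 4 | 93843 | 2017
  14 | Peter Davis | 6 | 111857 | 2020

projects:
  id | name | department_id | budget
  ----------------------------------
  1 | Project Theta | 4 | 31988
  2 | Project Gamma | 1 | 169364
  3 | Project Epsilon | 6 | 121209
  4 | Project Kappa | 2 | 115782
SELECT c.name, p.name AS department, c.budget FROM projects c JOIN departments p ON c.department_id = p.id WHERE c.budget <= 105940

Execution result:
name | department | budget
Project Theta | IT | 31988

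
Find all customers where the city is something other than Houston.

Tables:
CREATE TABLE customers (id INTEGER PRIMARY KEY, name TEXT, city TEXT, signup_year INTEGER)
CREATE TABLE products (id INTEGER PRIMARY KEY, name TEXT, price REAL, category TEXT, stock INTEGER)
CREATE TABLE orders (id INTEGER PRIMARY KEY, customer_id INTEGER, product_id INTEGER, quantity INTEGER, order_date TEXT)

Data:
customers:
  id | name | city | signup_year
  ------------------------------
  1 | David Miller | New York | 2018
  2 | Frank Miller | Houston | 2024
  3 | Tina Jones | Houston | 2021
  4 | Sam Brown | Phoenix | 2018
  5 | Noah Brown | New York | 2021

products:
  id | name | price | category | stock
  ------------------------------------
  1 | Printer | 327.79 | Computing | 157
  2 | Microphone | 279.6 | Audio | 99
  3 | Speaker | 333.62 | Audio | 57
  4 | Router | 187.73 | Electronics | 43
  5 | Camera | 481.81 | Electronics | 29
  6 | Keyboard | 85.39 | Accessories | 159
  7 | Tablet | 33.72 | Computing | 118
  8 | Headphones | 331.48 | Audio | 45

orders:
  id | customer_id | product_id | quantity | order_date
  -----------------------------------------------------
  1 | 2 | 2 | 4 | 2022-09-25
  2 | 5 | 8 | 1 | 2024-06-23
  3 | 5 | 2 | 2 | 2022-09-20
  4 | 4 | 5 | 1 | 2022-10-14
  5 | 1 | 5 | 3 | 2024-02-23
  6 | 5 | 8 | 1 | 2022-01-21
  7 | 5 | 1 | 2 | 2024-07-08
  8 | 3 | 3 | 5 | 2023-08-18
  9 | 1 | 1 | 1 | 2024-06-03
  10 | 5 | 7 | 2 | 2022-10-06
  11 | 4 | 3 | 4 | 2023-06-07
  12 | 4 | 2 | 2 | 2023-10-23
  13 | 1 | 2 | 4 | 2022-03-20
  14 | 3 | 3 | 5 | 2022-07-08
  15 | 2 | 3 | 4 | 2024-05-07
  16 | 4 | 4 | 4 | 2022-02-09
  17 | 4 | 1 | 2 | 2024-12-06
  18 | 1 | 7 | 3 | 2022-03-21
SELECT name, city FROM customers WHERE city <> 'Houston'

Execution result:
name | city
David Miller | New York
Sam Brown | Phoenix
Noah Brown | New York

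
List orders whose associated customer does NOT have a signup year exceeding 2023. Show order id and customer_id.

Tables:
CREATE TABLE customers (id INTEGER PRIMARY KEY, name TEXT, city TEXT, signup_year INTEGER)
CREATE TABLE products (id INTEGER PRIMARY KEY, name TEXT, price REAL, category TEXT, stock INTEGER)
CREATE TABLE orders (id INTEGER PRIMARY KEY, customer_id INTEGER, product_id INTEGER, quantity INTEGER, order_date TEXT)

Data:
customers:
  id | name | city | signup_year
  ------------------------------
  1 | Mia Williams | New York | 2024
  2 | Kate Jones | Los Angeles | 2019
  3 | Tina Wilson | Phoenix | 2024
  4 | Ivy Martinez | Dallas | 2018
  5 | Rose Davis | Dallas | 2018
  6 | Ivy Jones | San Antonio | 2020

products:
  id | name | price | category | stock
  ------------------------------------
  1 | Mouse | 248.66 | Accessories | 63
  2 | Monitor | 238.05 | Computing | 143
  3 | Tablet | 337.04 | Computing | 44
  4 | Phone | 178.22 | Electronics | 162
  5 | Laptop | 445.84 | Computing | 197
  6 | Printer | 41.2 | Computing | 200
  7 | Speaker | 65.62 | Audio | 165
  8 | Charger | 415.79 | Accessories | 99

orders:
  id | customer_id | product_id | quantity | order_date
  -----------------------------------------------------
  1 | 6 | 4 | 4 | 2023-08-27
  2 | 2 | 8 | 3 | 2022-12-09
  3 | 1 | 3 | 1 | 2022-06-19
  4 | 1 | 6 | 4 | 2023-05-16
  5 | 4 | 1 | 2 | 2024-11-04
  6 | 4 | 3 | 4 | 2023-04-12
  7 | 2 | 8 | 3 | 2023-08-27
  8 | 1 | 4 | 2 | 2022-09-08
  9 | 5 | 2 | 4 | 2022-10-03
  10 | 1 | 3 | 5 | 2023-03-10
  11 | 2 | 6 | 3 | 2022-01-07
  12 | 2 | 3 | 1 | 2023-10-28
SELECT id, customer_id FROM orders WHERE customer_id NOT IN (SELECT id FROM customers WHERE signup_year > 2023)

Execution result:
id | customer_id
1 | 6
2 | 2
5 | 4
6 | 4
7 | 2
9 | 5
11 | 2
12 | 2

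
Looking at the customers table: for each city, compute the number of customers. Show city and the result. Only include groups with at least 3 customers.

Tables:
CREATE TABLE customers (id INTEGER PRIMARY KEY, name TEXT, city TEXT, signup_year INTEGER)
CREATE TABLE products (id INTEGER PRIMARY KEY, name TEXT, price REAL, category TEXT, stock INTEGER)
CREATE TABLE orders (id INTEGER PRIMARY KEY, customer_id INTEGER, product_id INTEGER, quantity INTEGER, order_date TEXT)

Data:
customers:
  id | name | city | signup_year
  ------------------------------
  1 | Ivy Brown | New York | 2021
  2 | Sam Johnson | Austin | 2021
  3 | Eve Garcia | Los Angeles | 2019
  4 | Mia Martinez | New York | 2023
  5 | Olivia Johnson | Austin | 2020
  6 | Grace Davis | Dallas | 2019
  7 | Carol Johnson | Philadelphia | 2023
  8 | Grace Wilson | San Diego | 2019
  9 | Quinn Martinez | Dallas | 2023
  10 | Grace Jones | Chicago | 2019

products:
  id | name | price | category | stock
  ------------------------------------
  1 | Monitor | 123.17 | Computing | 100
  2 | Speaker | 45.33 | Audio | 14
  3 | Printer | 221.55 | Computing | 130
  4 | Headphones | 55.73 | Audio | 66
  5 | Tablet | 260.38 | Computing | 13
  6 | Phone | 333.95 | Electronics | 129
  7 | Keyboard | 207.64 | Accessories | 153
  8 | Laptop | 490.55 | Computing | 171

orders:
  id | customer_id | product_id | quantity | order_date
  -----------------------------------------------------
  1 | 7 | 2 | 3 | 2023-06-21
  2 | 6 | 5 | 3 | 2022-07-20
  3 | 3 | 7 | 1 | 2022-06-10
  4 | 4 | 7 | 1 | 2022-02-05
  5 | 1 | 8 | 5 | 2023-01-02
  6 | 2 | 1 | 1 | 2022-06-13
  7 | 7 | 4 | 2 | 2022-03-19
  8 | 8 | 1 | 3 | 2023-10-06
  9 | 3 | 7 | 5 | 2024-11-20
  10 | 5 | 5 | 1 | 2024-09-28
SELECT city, COUNT(*) AS n FROM customers GROUP BY city HAVING COUNT(*) >= 3

Execution result:
(no rows)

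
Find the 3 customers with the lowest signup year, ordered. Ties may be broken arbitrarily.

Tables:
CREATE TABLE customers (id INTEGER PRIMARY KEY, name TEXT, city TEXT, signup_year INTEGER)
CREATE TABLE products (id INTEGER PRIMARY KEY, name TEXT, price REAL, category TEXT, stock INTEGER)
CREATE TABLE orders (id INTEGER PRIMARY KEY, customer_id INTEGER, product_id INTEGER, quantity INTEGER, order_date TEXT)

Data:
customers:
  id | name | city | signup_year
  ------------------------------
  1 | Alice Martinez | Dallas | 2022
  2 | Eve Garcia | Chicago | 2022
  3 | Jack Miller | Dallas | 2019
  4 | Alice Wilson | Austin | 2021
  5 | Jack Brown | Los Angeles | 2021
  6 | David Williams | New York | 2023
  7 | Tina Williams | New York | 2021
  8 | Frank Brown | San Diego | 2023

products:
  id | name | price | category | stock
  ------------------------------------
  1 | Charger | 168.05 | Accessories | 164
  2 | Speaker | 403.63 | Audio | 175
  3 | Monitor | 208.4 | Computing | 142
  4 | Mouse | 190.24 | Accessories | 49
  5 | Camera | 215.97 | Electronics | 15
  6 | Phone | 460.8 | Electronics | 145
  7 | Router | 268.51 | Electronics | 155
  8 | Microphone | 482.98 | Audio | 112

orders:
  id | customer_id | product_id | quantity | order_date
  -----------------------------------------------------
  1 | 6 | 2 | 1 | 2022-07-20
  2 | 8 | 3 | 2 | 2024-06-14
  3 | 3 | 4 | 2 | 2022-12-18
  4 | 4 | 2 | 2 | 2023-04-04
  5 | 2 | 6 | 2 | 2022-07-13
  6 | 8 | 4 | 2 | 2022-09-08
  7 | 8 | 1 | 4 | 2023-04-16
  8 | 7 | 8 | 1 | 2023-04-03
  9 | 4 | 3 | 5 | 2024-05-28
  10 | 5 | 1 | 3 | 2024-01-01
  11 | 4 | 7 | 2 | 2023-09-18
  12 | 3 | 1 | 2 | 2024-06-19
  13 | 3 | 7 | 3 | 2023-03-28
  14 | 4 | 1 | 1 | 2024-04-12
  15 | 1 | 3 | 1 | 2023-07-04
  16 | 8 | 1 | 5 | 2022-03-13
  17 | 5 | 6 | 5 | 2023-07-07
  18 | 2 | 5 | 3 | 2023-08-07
SELECT name, signup_year FROM customers ORDER BY signup_year ASC LIMIT 3

Execution result:
name | signup_year
Jack Miller | 2019
Alice Wilson | 2021
Jack Brown | 2021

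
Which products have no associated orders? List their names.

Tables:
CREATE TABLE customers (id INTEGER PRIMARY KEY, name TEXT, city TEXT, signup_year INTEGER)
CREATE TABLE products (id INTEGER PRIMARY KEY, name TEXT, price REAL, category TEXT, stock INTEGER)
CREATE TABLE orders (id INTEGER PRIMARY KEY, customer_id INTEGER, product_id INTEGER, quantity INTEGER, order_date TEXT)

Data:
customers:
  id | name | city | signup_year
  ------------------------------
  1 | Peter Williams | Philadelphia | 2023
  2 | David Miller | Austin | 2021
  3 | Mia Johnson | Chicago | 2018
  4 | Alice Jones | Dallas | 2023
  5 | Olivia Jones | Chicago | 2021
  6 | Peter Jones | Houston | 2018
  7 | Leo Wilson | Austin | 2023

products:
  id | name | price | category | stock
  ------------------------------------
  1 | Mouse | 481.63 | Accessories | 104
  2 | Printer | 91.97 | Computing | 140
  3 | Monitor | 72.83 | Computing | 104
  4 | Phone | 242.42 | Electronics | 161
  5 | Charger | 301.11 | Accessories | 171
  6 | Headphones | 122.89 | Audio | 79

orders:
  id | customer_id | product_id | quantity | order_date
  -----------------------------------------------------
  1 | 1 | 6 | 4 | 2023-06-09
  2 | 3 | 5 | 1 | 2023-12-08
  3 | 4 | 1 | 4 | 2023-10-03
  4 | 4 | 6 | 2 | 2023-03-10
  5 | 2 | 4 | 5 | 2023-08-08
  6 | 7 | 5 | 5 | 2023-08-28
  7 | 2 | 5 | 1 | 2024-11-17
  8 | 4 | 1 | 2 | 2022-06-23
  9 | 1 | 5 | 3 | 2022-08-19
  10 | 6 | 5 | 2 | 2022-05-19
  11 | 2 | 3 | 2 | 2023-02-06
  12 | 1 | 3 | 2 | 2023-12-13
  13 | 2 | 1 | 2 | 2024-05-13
SELECT p.name FROM products p LEFT JOIN orders c ON c.product_id = p.id WHERE c.id IS NULL

Execution result:
Printer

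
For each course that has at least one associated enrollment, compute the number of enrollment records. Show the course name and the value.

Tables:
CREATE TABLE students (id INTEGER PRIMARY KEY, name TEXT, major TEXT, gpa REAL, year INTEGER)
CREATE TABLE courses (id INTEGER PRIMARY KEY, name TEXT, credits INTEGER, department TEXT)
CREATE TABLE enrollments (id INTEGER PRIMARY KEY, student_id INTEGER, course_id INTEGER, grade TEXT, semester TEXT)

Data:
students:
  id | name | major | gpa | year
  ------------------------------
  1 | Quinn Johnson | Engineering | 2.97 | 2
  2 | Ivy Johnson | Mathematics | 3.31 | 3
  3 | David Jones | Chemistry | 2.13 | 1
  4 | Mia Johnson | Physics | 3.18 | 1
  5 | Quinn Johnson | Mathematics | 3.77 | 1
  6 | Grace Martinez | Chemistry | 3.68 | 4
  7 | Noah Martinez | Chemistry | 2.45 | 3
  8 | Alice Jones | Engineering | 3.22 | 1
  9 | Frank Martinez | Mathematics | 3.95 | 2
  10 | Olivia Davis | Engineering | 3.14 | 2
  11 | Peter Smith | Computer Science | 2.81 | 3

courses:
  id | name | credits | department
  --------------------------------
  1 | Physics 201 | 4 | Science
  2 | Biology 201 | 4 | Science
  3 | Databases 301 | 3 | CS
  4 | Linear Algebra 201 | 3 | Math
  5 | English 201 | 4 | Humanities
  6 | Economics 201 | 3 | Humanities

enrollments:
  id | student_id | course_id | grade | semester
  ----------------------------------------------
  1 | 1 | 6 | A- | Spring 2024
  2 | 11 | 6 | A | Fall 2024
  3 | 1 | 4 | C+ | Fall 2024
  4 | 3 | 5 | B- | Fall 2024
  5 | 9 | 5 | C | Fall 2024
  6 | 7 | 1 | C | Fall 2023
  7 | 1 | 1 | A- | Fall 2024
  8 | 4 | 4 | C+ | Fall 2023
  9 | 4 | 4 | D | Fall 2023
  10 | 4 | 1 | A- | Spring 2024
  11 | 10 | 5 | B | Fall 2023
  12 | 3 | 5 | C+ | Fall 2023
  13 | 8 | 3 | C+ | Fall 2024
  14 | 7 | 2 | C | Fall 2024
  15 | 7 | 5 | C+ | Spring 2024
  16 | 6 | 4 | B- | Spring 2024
SELECT p.name, COUNT(*) AS n FROM enrollments c JOIN courses p ON c.course_id = p.id GROUP BY p.id, p.name

Execution result:
name | n
Physics 201 | 3
Biology 201 | 1
Databases 301 | 1
Linear Algebra 201 | 4
English 201 | 5
Economics 201 | 2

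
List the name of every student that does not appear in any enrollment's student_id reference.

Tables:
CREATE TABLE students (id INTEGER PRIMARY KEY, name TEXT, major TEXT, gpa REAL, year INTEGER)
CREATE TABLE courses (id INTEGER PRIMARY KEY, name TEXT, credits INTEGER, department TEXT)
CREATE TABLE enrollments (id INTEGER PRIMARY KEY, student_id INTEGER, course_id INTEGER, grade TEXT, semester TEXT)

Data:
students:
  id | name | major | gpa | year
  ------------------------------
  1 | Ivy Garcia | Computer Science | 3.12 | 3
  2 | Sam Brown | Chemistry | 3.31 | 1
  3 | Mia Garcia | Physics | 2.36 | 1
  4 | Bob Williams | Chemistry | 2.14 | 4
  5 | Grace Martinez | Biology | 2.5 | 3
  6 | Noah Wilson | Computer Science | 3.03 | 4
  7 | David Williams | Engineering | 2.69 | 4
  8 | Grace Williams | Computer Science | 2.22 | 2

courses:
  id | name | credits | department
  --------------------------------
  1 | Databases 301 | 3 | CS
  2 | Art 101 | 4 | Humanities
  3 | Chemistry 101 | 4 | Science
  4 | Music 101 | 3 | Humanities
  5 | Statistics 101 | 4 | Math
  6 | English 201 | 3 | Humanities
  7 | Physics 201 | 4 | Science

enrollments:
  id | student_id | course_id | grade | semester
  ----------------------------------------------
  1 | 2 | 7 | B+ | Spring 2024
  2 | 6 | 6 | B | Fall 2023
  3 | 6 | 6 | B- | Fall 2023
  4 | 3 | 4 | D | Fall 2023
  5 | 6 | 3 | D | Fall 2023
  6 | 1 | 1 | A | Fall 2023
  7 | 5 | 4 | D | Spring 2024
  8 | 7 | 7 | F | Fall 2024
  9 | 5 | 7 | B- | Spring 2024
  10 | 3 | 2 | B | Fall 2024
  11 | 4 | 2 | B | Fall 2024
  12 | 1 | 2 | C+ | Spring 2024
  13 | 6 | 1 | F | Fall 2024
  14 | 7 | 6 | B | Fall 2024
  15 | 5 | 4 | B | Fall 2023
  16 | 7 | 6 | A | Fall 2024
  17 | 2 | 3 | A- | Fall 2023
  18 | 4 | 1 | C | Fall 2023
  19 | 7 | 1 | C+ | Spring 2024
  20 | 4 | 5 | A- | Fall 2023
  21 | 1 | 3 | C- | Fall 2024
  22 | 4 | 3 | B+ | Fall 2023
SELECT p.name FROM students p LEFT JOIN enrollments c ON c.student_id = p.id WHERE c.id IS NULL

Execution result:
Grace Williams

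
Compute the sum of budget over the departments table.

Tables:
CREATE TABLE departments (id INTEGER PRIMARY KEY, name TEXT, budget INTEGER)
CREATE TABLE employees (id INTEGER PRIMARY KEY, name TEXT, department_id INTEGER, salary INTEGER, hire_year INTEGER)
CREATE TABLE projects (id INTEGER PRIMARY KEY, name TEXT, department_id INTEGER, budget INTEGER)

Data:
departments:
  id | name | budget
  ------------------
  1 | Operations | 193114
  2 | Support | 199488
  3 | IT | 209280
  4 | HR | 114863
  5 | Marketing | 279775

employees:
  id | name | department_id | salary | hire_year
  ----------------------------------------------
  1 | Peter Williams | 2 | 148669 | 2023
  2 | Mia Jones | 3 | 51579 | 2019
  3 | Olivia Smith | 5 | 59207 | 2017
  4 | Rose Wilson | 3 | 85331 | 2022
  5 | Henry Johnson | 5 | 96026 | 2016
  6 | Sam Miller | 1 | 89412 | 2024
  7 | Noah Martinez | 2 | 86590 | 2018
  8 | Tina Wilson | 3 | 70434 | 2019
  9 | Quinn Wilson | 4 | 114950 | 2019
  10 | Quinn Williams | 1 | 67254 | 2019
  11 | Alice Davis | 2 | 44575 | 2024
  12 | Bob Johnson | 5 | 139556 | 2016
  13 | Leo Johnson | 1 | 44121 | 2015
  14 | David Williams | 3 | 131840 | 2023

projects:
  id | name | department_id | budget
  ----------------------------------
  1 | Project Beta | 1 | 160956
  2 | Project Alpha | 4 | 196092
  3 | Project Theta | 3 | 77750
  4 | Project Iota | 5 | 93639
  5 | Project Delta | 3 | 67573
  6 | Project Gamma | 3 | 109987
SELECT SUM(budget) FROM departments

Execution result:
996520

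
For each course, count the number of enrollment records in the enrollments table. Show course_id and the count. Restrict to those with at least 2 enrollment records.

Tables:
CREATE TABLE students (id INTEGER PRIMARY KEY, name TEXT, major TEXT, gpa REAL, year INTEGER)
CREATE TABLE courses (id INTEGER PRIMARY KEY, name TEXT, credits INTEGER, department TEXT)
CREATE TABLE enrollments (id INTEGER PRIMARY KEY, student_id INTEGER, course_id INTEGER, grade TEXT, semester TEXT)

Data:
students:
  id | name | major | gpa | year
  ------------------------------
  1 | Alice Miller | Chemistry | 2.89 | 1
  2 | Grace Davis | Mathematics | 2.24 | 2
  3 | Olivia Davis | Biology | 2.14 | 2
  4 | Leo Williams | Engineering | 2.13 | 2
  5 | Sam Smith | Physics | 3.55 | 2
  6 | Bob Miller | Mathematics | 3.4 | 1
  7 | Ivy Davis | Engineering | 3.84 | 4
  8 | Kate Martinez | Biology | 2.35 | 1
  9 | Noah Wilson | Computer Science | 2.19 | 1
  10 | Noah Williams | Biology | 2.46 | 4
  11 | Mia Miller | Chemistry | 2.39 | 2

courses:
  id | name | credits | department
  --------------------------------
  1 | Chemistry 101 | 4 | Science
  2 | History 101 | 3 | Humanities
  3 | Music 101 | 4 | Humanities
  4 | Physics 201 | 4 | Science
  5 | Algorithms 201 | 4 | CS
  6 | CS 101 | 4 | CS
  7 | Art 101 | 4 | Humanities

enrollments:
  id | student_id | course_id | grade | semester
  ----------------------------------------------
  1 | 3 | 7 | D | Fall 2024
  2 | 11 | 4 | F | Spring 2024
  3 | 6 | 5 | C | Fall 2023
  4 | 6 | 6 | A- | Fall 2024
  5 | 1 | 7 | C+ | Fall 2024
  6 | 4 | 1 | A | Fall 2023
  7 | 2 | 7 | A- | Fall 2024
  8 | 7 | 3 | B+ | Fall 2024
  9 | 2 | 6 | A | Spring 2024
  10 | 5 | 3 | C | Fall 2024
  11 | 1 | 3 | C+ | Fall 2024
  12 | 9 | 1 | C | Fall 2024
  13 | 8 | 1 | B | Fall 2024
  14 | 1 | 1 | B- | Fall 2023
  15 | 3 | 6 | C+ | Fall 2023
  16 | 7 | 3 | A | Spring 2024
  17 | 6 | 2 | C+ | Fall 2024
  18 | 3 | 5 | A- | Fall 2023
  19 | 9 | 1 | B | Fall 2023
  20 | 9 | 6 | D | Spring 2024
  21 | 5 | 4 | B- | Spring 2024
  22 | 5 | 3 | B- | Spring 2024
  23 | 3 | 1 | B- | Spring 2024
SELECT course_id, COUNT(*) AS enrollment_count FROM enrollments GROUP BY course_id HAVING COUNT(*) >= 2

Execution result:
course_id | enrollment_count
1 | 6
3 | 5
4 | 2
5 | 2
6 | 4
7 | 3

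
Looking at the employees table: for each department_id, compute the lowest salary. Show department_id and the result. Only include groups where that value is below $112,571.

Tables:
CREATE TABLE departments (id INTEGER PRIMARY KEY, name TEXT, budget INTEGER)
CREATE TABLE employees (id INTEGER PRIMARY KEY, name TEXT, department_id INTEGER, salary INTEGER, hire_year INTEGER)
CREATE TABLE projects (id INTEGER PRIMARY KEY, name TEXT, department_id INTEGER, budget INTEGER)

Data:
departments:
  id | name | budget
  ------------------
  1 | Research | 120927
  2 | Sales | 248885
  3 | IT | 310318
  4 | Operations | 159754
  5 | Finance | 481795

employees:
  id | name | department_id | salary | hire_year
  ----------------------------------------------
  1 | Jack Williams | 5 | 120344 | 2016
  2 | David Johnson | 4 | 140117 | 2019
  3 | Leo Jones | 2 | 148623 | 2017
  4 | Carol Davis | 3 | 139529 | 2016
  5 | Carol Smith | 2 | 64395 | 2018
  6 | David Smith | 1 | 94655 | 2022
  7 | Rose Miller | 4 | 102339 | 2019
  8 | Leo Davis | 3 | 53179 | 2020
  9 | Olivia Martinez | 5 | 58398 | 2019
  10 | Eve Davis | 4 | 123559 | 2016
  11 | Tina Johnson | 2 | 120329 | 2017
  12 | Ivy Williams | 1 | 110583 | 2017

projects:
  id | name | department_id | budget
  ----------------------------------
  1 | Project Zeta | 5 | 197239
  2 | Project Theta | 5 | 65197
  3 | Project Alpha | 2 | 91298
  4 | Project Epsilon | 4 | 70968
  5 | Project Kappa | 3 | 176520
SELECT department_id, MIN(salary) AS min_salary FROM employees GROUP BY department_id HAVING MIN(salary) < 112571

Execution result:
department_id | min_salary
1 | 94655
2 | 64395
3 | 53179
4 | 102339
5 | 58398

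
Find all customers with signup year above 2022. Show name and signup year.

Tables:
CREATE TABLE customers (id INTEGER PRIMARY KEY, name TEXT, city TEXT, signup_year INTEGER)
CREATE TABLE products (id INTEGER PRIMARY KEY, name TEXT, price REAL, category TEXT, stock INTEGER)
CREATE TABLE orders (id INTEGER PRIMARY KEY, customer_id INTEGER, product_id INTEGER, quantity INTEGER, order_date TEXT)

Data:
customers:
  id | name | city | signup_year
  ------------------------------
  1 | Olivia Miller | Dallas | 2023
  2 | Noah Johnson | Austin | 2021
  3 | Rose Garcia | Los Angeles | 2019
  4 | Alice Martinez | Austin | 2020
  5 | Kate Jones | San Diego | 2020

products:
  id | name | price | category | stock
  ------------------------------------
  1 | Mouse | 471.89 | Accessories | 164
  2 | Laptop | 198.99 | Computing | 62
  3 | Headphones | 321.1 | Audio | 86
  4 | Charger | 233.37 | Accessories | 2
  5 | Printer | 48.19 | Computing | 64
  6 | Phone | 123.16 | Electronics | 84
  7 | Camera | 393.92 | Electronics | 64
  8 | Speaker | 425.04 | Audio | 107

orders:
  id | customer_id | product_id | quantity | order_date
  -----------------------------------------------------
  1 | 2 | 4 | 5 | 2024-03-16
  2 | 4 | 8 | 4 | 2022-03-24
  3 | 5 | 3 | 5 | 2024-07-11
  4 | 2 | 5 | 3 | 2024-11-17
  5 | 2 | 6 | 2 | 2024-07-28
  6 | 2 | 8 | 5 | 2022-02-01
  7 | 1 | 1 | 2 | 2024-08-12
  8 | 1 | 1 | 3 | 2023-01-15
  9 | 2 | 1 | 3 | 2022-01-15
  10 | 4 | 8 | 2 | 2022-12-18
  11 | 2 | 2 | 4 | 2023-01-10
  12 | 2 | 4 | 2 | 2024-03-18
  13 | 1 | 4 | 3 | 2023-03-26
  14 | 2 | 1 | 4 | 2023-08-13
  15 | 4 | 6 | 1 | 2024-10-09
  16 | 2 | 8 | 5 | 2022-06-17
SELECT name, signup_year FROM customers WHERE signup_year > 2022

Execution result:
name | signup_year
Olivia Miller | 2023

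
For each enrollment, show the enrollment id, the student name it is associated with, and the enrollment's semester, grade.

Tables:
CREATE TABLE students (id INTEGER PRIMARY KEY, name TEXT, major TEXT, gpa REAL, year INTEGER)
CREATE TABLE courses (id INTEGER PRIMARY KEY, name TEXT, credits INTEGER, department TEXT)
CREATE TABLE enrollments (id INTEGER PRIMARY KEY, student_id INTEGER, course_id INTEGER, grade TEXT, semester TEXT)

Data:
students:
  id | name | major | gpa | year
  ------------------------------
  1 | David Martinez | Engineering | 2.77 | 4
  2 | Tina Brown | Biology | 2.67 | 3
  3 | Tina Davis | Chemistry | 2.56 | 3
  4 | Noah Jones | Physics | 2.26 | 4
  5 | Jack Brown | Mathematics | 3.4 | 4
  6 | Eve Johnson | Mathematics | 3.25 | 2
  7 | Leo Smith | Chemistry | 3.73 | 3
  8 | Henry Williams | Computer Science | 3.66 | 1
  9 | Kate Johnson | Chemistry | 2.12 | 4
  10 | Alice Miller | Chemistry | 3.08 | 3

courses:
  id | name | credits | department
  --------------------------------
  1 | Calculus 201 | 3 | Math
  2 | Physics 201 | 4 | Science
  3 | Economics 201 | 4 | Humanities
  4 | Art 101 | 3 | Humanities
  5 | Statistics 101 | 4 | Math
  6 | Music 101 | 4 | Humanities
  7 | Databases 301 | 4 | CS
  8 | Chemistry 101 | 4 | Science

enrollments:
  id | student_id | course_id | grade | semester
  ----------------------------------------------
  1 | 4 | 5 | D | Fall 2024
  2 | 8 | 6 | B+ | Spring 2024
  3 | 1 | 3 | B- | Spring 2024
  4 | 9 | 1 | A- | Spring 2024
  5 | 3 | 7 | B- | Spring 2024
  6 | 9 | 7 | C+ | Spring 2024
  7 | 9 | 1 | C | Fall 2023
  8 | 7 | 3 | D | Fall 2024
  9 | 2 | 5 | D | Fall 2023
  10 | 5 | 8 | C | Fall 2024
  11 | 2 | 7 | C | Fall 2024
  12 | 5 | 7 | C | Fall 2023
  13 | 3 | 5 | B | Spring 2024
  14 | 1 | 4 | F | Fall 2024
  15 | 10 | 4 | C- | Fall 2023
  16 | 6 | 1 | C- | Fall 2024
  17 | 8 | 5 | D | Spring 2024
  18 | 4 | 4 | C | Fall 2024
SELECT c.id, p.name AS student, c.semester, c.grade FROM enrollments c JOIN students p ON c.student_id = p.id

Execution result:
id | student | semester | grade
1 | Noah Jones | Fall 2024 | D
2 | Henry Williams | Spring 2024 | B+
3 | David Martinez | Spring 2024 | B-
4 | Kate Johnson | Spring 2024 | A-
5 | Tina Davis | Spring 2024 | B-
6 | Kate Johnson | Spring 2024 | C+
7 | Kate Johnson | Fall 2023 | C
8 | Leo Smith | Fall 2024 | D
9 | Tina Brown | Fall 2023 | D
10 | Jack Brown | Fall 2024 | C
11 | Tina Brown | Fall 2024 | C
12 | Jack Brown | Fall 2023 | C
13 | Tina Davis | Spring 2024 | B
14 | David Martinez | Fall 2024 | F
15 | Alice Miller | Fall 2023 | C-
16 | Eve Johnson | Fall 2024 | C-
17 | Henry Williams | Spring 2024 | D
18 | Noah Jones | Fall 2024 | C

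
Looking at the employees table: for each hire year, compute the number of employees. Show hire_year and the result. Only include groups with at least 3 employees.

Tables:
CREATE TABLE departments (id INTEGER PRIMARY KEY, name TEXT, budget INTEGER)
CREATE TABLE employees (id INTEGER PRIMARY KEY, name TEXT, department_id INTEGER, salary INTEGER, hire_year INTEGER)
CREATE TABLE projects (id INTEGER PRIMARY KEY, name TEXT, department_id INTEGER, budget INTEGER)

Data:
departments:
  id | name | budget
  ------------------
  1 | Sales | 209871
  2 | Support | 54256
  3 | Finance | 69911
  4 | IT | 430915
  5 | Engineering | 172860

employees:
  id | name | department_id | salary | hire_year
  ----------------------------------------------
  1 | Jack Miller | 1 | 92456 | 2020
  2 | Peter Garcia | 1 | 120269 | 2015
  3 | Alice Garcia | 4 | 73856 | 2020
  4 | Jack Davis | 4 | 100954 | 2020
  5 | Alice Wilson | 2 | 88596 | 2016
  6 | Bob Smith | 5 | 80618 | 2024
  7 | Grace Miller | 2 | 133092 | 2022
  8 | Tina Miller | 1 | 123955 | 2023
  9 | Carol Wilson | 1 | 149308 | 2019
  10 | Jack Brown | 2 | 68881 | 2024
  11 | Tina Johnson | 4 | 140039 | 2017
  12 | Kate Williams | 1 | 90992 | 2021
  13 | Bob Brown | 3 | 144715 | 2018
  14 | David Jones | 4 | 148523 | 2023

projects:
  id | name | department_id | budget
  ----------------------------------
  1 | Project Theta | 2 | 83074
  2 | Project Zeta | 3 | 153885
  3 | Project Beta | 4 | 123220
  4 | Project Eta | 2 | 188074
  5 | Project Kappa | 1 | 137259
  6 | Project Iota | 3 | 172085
SELECT hire_year, COUNT(*) AS n FROM employees GROUP BY hire_year HAVING COUNT(*) >= 3

Execution result:
hire_year | n
2020 | 3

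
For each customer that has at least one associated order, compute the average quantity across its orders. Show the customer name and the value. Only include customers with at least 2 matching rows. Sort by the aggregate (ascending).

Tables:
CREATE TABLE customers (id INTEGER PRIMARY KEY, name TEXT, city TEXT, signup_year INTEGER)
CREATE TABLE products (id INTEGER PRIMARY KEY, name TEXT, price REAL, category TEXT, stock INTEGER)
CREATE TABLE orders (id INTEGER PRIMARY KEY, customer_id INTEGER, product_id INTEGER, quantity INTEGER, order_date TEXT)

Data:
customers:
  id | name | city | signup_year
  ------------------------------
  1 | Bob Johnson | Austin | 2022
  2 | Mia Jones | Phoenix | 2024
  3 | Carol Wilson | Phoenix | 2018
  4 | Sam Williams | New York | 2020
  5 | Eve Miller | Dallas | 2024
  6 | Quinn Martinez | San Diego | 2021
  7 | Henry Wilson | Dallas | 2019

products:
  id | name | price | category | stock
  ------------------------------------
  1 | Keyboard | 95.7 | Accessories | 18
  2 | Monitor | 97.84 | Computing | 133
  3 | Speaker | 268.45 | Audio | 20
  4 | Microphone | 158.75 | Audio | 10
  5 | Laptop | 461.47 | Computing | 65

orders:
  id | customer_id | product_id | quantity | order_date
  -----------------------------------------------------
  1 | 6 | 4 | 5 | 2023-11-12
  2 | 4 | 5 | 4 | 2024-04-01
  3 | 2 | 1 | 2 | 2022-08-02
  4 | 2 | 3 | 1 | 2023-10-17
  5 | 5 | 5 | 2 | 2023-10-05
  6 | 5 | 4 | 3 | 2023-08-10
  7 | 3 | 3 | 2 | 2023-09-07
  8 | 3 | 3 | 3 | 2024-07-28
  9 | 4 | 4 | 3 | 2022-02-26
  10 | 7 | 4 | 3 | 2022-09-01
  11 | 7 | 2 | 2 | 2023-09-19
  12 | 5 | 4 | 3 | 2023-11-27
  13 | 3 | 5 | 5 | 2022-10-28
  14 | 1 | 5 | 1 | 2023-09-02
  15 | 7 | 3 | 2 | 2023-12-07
SELECT p.name, AVG(c.quantity) AS avg_quantity FROM orders c JOIN customers p ON c.customer_id = p.id GROUP BY p.id, p.name HAVING COUNT(*) >= 2 ORDER BY avg_quantity ASC

Execution result:
name | avg_quantity
Mia Jones | 1.50
Henry Wilson | 2.33
Eve Miller | 2.67
Carol Wilson | 3.33
Sam Williams | 3.50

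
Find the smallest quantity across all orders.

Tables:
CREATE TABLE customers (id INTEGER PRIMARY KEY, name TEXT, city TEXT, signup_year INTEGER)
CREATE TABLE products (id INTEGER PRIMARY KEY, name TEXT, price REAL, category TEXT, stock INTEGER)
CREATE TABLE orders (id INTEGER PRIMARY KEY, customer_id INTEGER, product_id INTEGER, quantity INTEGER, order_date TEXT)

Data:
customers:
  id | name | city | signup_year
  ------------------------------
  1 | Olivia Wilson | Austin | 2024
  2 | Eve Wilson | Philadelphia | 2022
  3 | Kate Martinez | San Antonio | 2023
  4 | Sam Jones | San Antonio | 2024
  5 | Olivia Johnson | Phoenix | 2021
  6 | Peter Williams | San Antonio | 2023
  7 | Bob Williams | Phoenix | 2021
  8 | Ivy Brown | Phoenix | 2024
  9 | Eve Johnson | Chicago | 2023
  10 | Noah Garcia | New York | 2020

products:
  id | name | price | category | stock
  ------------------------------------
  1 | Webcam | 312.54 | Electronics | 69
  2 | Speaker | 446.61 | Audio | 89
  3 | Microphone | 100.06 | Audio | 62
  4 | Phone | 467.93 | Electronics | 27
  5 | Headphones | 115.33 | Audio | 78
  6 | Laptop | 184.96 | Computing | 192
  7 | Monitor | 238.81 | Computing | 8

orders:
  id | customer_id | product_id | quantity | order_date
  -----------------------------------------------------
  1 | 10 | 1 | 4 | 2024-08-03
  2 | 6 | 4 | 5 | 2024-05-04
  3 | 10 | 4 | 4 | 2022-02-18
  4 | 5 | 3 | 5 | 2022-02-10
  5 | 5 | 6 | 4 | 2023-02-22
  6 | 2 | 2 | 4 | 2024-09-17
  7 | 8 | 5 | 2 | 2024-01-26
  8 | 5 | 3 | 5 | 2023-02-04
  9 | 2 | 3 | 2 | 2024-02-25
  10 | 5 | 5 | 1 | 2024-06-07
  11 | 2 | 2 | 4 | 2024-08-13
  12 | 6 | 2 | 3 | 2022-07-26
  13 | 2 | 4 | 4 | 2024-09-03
SELECT MIN(quantity) FROM orders

Execution result:
1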